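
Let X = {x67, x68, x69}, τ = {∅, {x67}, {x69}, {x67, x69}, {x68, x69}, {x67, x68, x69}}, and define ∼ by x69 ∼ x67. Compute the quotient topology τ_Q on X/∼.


X/∼ = {[x67=x69], [x68]}; |τ_Q| = 3.

Equivalence classes: [x67=x69], [x68].
Quotient map π: X → X/∼ sends x67 ↦ [x67=x69], x68 ↦ [x68], x69 ↦ [x67=x69].
For each subset V ⊆ X/∼, compute π^{-1}(V) ⊆ X and check whether π^{-1}(V) ∈ τ. V is open in τ_Q iff π^{-1}(V) ∈ τ.
  V = {}: π^{-1}(V) = ∅ ∈ τ ✓.
  V = {[x67=x69]}: π^{-1}(V) = {x67, x69} ∈ τ ✓.
  V = {[x68]}: π^{-1}(V) = {x68} ∉ τ ✗.
  V = {[x67=x69], [x68]}: π^{-1}(V) = {x67, x68, x69} ∈ τ ✓.
Open sets in the quotient: τ_Q = {{}, {[x67=x69]}, {[x67=x69], [x68]}} (3 elements).


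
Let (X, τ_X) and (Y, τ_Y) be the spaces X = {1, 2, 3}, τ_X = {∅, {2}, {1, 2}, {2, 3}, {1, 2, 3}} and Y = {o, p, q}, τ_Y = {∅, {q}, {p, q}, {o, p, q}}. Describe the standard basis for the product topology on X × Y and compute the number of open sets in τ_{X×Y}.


Basis B = {∅ × ∅, {2} × {q}, {1, 2} × {q}, {2} × {p, q}, {2, 3} × {q}, {1, 2, 3} × {q}, {2} × {o, p, q}, {1, 2} × {p, q}, {2, 3} × {p, q}, {1, 2} × {o, p, q}, {1, 2, 3} × {p, q}, {2, 3} × {o, p, q}, {1, 2, 3} × {o, p, q}}; |τ_{X×Y}| = 30.

Enumerate products U × V with U ∈ τ_X, V ∈ τ_Y (deduplicated):
  ∅ × ∅ = {} (∅)
  {2} × {q} = {(2,q)}
  {1, 2} × {q} = {(1,q), (2,q)}
  {2} × {p, q} = {(2,p), (2,q)}
  {2, 3} × {q} = {(2,q), (3,q)}
  {1, 2, 3} × {q} = {(1,q), (2,q), (3,q)}
  {2} × {o, p, q} = {(2,o), (2,p), (2,q)}
  {1, 2} × {p, q} = {(1,p), (1,q), (2,p), (2,q)}
  {2, 3} × {p, q} = {(2,p), (2,q), (3,p), (3,q)}
  {1, 2} × {o, p, q} = {(1,o), (1,p), (1,q), (2,o), (2,p), (2,q)}
  {1, 2, 3} × {p, q} = {(1,p), (1,q), (2,p), (2,q), (3,p), (3,q)}
  {2, 3} × {o, p, q} = {(2,o), (2,p), (2,q), (3,o), (3,p), (3,q)}
  {1, 2, 3} × {o, p, q} = {(1,o), (1,p), (1,q), (2,o), (2,p), (2,q), (3,o), (3,p), (3,q)}
These 13 distinct sets form the basis B.
Close under arbitrary unions to get τ_{X×Y}; counting gives |τ_{X×Y}| = 30.


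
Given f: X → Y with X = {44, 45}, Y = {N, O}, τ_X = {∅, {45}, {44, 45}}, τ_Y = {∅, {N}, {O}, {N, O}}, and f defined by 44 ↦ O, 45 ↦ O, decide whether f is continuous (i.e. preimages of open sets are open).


f IS continuous.

Compute f^{-1}(U) for each U ∈ τ_Y:
  U = ∅: f^{-1}(U) = ∅ ∈ τ_X ✓.
  U = {N}: f^{-1}(U) = ∅ ∈ τ_X ✓.
  U = {O}: f^{-1}(U) = {44, 45} ∈ τ_X ✓.
  U = {N, O}: f^{-1}(U) = {44, 45} ∈ τ_X ✓.
Every preimage lies in τ_X, so f IS continuous.


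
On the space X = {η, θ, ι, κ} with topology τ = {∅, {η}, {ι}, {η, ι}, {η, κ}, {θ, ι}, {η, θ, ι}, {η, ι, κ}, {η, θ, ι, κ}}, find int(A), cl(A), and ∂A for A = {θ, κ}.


int(A) = ∅, cl(A) = {θ, κ}, ∂A = {θ, κ}.

Closed sets in (X, τ) are complements of opens:
  closed(X, τ) = {∅, {θ}, {κ}, {η, κ}, {θ, ι}, {θ, κ}, {η, θ, κ}, {θ, ι, κ}, {η, θ, ι, κ}}.
int(A) = ⋃ {U ∈ τ : U ⊆ A}. Opens contained in A: ∅.
Taking the union of these: int(A) = ∅.
cl(A) = ⋂ {C closed : A ⊆ C}. Closed sets containing A: {θ, κ}, {η, θ, κ}, {θ, ι, κ}, {η, θ, ι, κ}.
Intersecting these: cl(A) = {θ, κ}.
∂A = cl(A) ∖ int(A) = {θ, κ} ∖ ∅ = {θ, κ}.


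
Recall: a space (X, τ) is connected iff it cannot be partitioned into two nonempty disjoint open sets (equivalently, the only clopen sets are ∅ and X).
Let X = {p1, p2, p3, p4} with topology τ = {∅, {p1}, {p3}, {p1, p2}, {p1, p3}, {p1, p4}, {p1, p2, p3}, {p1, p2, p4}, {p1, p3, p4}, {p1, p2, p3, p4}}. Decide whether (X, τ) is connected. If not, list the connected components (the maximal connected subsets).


(X, τ) is disconnected; components = [{p3}, {p1, p2, p4}].

Find clopen sets (U ∈ τ with X ∖ U ∈ τ):
  U = ∅, X ∖ U = {p1, p2, p3, p4} — both open, so U is clopen.
  U = {p3}, X ∖ U = {p1, p2, p4} — both open, so U is clopen.
  U = {p1, p2, p4}, X ∖ U = {p3} — both open, so U is clopen.
  U = {p1, p2, p3, p4}, X ∖ U = ∅ — both open, so U is clopen.
Nontrivial clopen(s) exist: e.g. {p1, p2, p4}. So (X, τ) is disconnected.
Compute connected components by grouping points that agree on all clopens:
  component: {p3}
  component: {p1, p2, p4}


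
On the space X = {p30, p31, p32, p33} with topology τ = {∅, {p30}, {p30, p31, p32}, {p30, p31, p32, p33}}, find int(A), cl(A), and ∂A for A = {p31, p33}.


int(A) = ∅, cl(A) = {p31, p32, p33}, ∂A = {p31, p32, p33}.

Closed sets in (X, τ) are complements of opens:
  closed(X, τ) = {∅, {p33}, {p31, p32, p33}, {p30, p31, p32, p33}}.
int(A) = ⋃ {U ∈ τ : U ⊆ A}. Opens contained in A: ∅.
Taking the union of these: int(A) = ∅.
cl(A) = ⋂ {C closed : A ⊆ C}. Closed sets containing A: {p31, p32, p33}, {p30, p31, p32, p33}.
Intersecting these: cl(A) = {p31, p32, p33}.
∂A = cl(A) ∖ int(A) = {p31, p32, p33} ∖ ∅ = {p31, p32, p33}.


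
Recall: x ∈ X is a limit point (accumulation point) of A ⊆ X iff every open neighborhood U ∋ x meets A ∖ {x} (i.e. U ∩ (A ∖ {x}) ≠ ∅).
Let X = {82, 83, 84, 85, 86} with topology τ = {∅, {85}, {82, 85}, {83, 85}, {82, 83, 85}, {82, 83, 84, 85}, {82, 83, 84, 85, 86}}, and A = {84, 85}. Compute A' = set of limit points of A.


A' = {82, 83, 84, 86}

For each x ∈ X, list the open sets U ∈ τ with x ∈ U, then check whether U ∩ (A ∖ {x}) ≠ ∅ for every such U.
  x = 82: opens ∋ x are {82, 85}, {82, 83, 85}, {82, 83, 84, 85}, {82, 83, 84, 85, 86}; each meets A ∖ {82}, so x IS a limit point.
  x = 83: opens ∋ x are {83, 85}, {82, 83, 85}, {82, 83, 84, 85}, {82, 83, 84, 85, 86}; each meets A ∖ {83}, so x IS a limit point.
  x = 84: opens ∋ x are {82, 83, 84, 85}, {82, 83, 84, 85, 86}; each meets A ∖ {84}, so x IS a limit point.
  x = 85: open {85} ∋ x has {85} ∩ (A ∖ {85}) = ∅, so x is NOT a limit point.
  x = 86: opens ∋ x are {82, 83, 84, 85, 86}; each meets A ∖ {86}, so x IS a limit point.
Collecting: A' = {82, 83, 84, 86}.


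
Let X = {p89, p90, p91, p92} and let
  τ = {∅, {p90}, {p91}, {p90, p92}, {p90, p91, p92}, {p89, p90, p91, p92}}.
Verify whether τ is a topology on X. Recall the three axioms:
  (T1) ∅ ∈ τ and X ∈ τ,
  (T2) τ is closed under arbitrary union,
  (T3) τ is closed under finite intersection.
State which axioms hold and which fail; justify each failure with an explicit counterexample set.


τ is NOT a topology on X.

Axiom (T1): ∅ ∈ τ? Yes; X ∈ τ? Yes.
Axiom (T2/T3): check pairwise unions and intersections of members of τ.
Counterexample for (T2): {p90} ∪ {p91} = {p90, p91} ∉ τ. Therefore τ is NOT a topology.


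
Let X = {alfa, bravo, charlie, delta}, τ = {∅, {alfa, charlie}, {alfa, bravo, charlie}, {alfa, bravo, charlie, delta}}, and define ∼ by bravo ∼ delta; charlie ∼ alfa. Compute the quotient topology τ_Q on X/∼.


X/∼ = {[alfa=charlie], [bravo=delta]}; |τ_Q| = 3.

Equivalence classes: [alfa=charlie], [bravo=delta].
Quotient map π: X → X/∼ sends alfa ↦ [alfa=charlie], bravo ↦ [bravo=delta], charlie ↦ [alfa=charlie], delta ↦ [bravo=delta].
For each subset V ⊆ X/∼, compute π^{-1}(V) ⊆ X and check whether π^{-1}(V) ∈ τ. V is open in τ_Q iff π^{-1}(V) ∈ τ.
  V = {}: π^{-1}(V) = ∅ ∈ τ ✓.
  V = {[alfa=charlie]}: π^{-1}(V) = {alfa, charlie} ∈ τ ✓.
  V = {[bravo=delta]}: π^{-1}(V) = {bravo, delta} ∉ τ ✗.
  V = {[alfa=charlie], [bravo=delta]}: π^{-1}(V) = {alfa, bravo, charlie, delta} ∈ τ ✓.
Open sets in the quotient: τ_Q = {{}, {[alfa=charlie]}, {[alfa=charlie], [bravo=delta]}} (3 elements).


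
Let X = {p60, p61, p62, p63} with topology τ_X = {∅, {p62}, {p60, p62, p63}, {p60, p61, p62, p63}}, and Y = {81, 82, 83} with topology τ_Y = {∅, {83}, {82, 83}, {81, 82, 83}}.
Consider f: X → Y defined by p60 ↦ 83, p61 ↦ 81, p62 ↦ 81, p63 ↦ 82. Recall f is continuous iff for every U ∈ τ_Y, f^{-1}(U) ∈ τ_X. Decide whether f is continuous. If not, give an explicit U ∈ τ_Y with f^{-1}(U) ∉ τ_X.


f is NOT continuous.

Compute f^{-1}(U) for each U ∈ τ_Y:
  U = ∅: f^{-1}(U) = ∅ ∈ τ_X ✓.
  U = {83}: f^{-1}(U) = {p60} ∉ τ_X ✗.
  U = {82, 83}: f^{-1}(U) = {p60, p63} ∉ τ_X ✗.
  U = {81, 82, 83}: f^{-1}(U) = {p60, p61, p62, p63} ∈ τ_X ✓.
Found U = {83} with f^{-1}(U) = {p60} not in τ_X. Therefore f is NOT continuous.


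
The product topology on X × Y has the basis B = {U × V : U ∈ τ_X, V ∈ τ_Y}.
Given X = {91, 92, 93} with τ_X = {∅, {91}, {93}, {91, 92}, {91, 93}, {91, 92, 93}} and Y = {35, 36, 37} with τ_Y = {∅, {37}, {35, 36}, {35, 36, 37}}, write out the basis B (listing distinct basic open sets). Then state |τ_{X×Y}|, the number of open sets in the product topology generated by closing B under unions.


Basis B = {∅ × ∅, {91} × {37}, {93} × {37}, {91} × {35, 36}, {91, 92} × {37}, {91, 93} × {37}, {93} × {35, 36}, {91} × {35, 36, 37}, {91, 92, 93} × {37}, {93} × {35, 36, 37}, {91, 92} × {35, 36}, {91, 93} × {35, 36}, {91, 92} × {35, 36, 37}, {91, 93} × {35, 36, 37}, {91, 92, 93} × {35, 36}, {91, 92, 93} × {35, 36, 37}}; |τ_{X×Y}| = 36.

Enumerate products U × V with U ∈ τ_X, V ∈ τ_Y (deduplicated):
  ∅ × ∅ = {} (∅)
  {91} × {37} = {(91,37)}
  {93} × {37} = {(93,37)}
  {91} × {35, 36} = {(91,35), (91,36)}
  {91, 92} × {37} = {(91,37), (92,37)}
  {91, 93} × {37} = {(91,37), (93,37)}
  {93} × {35, 36} = {(93,35), (93,36)}
  {91} × {35, 36, 37} = {(91,35), (91,36), (91,37)}
  {91, 92, 93} × {37} = {(91,37), (92,37), (93,37)}
  {93} × {35, 36, 37} = {(93,35), (93,36), (93,37)}
  {91, 92} × {35, 36} = {(91,35), (91,36), (92,35), (92,36)}
  {91, 93} × {35, 36} = {(91,35), (91,36), (93,35), (93,36)}
  {91, 92} × {35, 36, 37} = {(91,35), (91,36), (91,37), (92,35), (92,36), (92,37)}
  {91, 93} × {35, 36, 37} = {(91,35), (91,36), (91,37), (93,35), (93,36), (93,37)}
  {91, 92, 93} × {35, 36} = {(91,35), (91,36), (92,35), (92,36), (93,35), (93,36)}
  {91, 92, 93} × {35, 36, 37} = {(91,35), (91,36), (91,37), (92,35), (92,36), (92,37), (93,35), (93,36), (93,37)}
These 16 distinct sets form the basis B.
Close under arbitrary unions to get τ_{X×Y}; counting gives |τ_{X×Y}| = 36.


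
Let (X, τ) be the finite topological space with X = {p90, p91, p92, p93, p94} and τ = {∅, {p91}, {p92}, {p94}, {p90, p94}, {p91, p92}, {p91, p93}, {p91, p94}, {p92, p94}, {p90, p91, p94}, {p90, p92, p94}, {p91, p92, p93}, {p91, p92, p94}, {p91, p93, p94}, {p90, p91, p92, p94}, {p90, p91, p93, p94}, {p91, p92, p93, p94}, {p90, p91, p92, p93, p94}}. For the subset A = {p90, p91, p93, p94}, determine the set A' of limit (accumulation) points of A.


A' = {p90, p93}

For each x ∈ X, list the open sets U ∈ τ with x ∈ U, then check whether U ∩ (A ∖ {x}) ≠ ∅ for every such U.
  x = p90: opens ∋ x are {p90, p94}, {p90, p91, p94}, {p90, p92, p94}, {p90, p91, p92, p94}, {p90, p91, p93, p94}, {p90, p91, p92, p93, p94}; each meets A ∖ {p90}, so x IS a limit point.
  x = p91: open {p91} ∋ x has {p91} ∩ (A ∖ {p91}) = ∅, so x is NOT a limit point.
  x = p92: open {p92} ∋ x has {p92} ∩ (A ∖ {p92}) = ∅, so x is NOT a limit point.
  x = p93: opens ∋ x are {p91, p93}, {p91, p92, p93}, {p91, p93, p94}, {p90, p91, p93, p94}, {p91, p92, p93, p94}, {p90, p91, p92, p93, p94}; each meets A ∖ {p93}, so x IS a limit point.
  x = p94: open {p94} ∋ x has {p94} ∩ (A ∖ {p94}) = ∅, so x is NOT a limit point.
Collecting: A' = {p90, p93}.


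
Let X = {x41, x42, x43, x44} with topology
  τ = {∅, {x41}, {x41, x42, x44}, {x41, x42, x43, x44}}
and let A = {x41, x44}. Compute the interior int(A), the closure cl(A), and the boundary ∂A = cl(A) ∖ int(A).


int(A) = {x41}, cl(A) = {x41, x42, x43, x44}, ∂A = {x42, x43, x44}.

Closed sets in (X, τ) are complements of opens:
  closed(X, τ) = {∅, {x43}, {x42, x43, x44}, {x41, x42, x43, x44}}.
int(A) = ⋃ {U ∈ τ : U ⊆ A}. Opens contained in A: ∅, {x41}.
Taking the union of these: int(A) = {x41}.
cl(A) = ⋂ {C closed : A ⊆ C}. Closed sets containing A: {x41, x42, x43, x44}.
Intersecting these: cl(A) = {x41, x42, x43, x44}.
∂A = cl(A) ∖ int(A) = {x41, x42, x43, x44} ∖ {x41} = {x42, x43, x44}.


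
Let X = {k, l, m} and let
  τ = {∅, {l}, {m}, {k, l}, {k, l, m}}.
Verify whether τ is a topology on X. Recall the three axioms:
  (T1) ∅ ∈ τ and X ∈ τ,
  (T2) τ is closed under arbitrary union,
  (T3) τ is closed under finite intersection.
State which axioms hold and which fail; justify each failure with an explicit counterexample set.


τ is NOT a topology on X.

Axiom (T1): ∅ ∈ τ? Yes; X ∈ τ? Yes.
Axiom (T2/T3): check pairwise unions and intersections of members of τ.
Counterexample for (T2): {l} ∪ {m} = {l, m} ∉ τ. Therefore τ is NOT a topology.


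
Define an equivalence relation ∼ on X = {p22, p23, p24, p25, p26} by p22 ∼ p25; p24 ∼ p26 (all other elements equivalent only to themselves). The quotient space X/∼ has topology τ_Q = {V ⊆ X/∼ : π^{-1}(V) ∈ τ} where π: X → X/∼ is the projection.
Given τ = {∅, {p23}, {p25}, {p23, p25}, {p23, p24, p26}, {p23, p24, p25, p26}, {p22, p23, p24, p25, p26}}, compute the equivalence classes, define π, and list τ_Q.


X/∼ = {[p22=p25], [p23], [p24=p26]}; |τ_Q| = 4.

Equivalence classes: [p22=p25], [p23], [p24=p26].
Quotient map π: X → X/∼ sends p22 ↦ [p22=p25], p23 ↦ [p23], p24 ↦ [p24=p26], p25 ↦ [p22=p25], p26 ↦ [p24=p26].
For each subset V ⊆ X/∼, compute π^{-1}(V) ⊆ X and check whether π^{-1}(V) ∈ τ. V is open in τ_Q iff π^{-1}(V) ∈ τ.
  V = {}: π^{-1}(V) = ∅ ∈ τ ✓.
  V = {[p22=p25]}: π^{-1}(V) = {p22, p25} ∉ τ ✗.
  V = {[p23]}: π^{-1}(V) = {p23} ∈ τ ✓.
  V = {[p22=p25], [p23]}: π^{-1}(V) = {p22, p23, p25} ∉ τ ✗.
  V = {[p24=p26]}: π^{-1}(V) = {p24, p26} ∉ τ ✗.
  V = {[p22=p25], [p24=p26]}: π^{-1}(V) = {p22, p24, p25, p26} ∉ τ ✗.
  V = {[p23], [p24=p26]}: π^{-1}(V) = {p23, p24, p26} ∈ τ ✓.
  V = {[p22=p25], [p23], [p24=p26]}: π^{-1}(V) = {p22, p23, p24, p25, p26} ∈ τ ✓.
Open sets in the quotient: τ_Q = {{}, {[p23]}, {[p23], [p24=p26]}, {[p22=p25], [p23], [p24=p26]}} (4 elements).


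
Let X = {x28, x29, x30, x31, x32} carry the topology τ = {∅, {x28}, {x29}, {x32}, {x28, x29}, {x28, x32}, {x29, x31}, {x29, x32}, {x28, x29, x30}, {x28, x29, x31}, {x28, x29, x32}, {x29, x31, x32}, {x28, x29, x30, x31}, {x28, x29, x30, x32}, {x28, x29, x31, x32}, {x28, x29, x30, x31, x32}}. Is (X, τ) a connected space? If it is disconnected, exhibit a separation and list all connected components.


(X, τ) is disconnected; components = [{x32}, {x28, x29, x30, x31}].

Find clopen sets (U ∈ τ with X ∖ U ∈ τ):
  U = ∅, X ∖ U = {x28, x29, x30, x31, x32} — both open, so U is clopen.
  U = {x32}, X ∖ U = {x28, x29, x30, x31} — both open, so U is clopen.
  U = {x28, x29, x30, x31}, X ∖ U = {x32} — both open, so U is clopen.
  U = {x28, x29, x30, x31, x32}, X ∖ U = ∅ — both open, so U is clopen.
Nontrivial clopen(s) exist: e.g. {x32}. So (X, τ) is disconnected.
Compute connected components by grouping points that agree on all clopens:
  component: {x32}
  component: {x28, x29, x30, x31}


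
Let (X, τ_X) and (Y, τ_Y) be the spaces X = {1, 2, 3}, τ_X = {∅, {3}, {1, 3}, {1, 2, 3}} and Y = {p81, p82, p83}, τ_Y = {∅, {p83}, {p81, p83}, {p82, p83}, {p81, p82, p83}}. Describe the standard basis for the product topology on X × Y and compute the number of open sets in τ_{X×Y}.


Basis B = {∅ × ∅, {3} × {p83}, {1, 3} × {p83}, {3} × {p81, p83}, {3} × {p82, p83}, {1, 2, 3} × {p83}, {3} × {p81, p82, p83}, {1, 3} × {p81, p83}, {1, 3} × {p82, p83}, {1, 3} × {p81, p82, p83}, {1, 2, 3} × {p81, p83}, {1, 2, 3} × {p82, p83}, {1, 2, 3} × {p81, p82, p83}}; |τ_{X×Y}| = 30.

Enumerate products U × V with U ∈ τ_X, V ∈ τ_Y (deduplicated):
  ∅ × ∅ = {} (∅)
  {3} × {p83} = {(3,p83)}
  {1, 3} × {p83} = {(1,p83), (3,p83)}
  {3} × {p81, p83} = {(3,p81), (3,p83)}
  {3} × {p82, p83} = {(3,p82), (3,p83)}
  {1, 2, 3} × {p83} = {(1,p83), (2,p83), (3,p83)}
  {3} × {p81, p82, p83} = {(3,p81), (3,p82), (3,p83)}
  {1, 3} × {p81, p83} = {(1,p81), (1,p83), (3,p81), (3,p83)}
  {1, 3} × {p82, p83} = {(1,p82), (1,p83), (3,p82), (3,p83)}
  {1, 3} × {p81, p82, p83} = {(1,p81), (1,p82), (1,p83), (3,p81), (3,p82), (3,p83)}
  {1, 2, 3} × {p81, p83} = {(1,p81), (1,p83), (2,p81), (2,p83), (3,p81), (3,p83)}
  {1, 2, 3} × {p82, p83} = {(1,p82), (1,p83), (2,p82), (2,p83), (3,p82), (3,p83)}
  {1, 2, 3} × {p81, p82, p83} = {(1,p81), (1,p82), (1,p83), (2,p81), (2,p82), (2,p83), (3,p81), (3,p82), (3,p83)}
These 13 distinct sets form the basis B.
Close under arbitrary unions to get τ_{X×Y}; counting gives |τ_{X×Y}| = 30.


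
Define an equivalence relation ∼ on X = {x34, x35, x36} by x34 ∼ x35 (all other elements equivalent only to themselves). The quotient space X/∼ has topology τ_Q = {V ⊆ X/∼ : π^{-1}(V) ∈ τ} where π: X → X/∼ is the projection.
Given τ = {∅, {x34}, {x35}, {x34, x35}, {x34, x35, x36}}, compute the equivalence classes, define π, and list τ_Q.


X/∼ = {[x34=x35], [x36]}; |τ_Q| = 3.

Equivalence classes: [x34=x35], [x36].
Quotient map π: X → X/∼ sends x34 ↦ [x34=x35], x35 ↦ [x34=x35], x36 ↦ [x36].
For each subset V ⊆ X/∼, compute π^{-1}(V) ⊆ X and check whether π^{-1}(V) ∈ τ. V is open in τ_Q iff π^{-1}(V) ∈ τ.
  V = {}: π^{-1}(V) = ∅ ∈ τ ✓.
  V = {[x34=x35]}: π^{-1}(V) = {x34, x35} ∈ τ ✓.
  V = {[x36]}: π^{-1}(V) = {x36} ∉ τ ✗.
  V = {[x34=x35], [x36]}: π^{-1}(V) = {x34, x35, x36} ∈ τ ✓.
Open sets in the quotient: τ_Q = {{}, {[x34=x35]}, {[x34=x35], [x36]}} (3 elements).


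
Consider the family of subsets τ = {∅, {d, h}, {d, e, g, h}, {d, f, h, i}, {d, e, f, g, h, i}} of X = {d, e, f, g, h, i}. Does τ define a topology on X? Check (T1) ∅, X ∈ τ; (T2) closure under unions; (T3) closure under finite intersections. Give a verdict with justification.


τ IS a topology on X.

Axiom (T1): ∅ ∈ τ? Yes; X ∈ τ? Yes.
Axiom (T2/T3): check pairwise unions and intersections of members of τ.
All pairwise intersections and unions checked — each lies in τ. Therefore τ satisfies (T1), (T2), (T3): it IS a topology on X.


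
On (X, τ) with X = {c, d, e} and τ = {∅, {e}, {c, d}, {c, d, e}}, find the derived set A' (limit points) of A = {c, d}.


A' = {c, d}

For each x ∈ X, list the open sets U ∈ τ with x ∈ U, then check whether U ∩ (A ∖ {x}) ≠ ∅ for every such U.
  x = c: opens ∋ x are {c, d}, {c, d, e}; each meets A ∖ {c}, so x IS a limit point.
  x = d: opens ∋ x are {c, d}, {c, d, e}; each meets A ∖ {d}, so x IS a limit point.
  x = e: open {e} ∋ x has {e} ∩ (A ∖ {e}) = ∅, so x is NOT a limit point.
Collecting: A' = {c, d}.


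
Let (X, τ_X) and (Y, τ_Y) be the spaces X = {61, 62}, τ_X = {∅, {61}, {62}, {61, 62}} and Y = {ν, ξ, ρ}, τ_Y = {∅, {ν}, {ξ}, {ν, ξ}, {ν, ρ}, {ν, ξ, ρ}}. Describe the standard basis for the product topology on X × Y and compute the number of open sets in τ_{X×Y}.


Basis B = {∅ × ∅, {61} × {ν}, {61} × {ξ}, {62} × {ν}, {62} × {ξ}, {61} × {ν, ξ}, {61} × {ν, ρ}, {61, 62} × {ν}, {61, 62} × {ξ}, {62} × {ν, ξ}, {62} × {ν, ρ}, {61} × {ν, ξ, ρ}, {62} × {ν, ξ, ρ}, {61, 62} × {ν, ξ}, {61, 62} × {ν, ρ}, {61, 62} × {ν, ξ, ρ}}; |τ_{X×Y}| = 36.

Enumerate products U × V with U ∈ τ_X, V ∈ τ_Y (deduplicated):
  ∅ × ∅ = {} (∅)
  {61} × {ν} = {(61,ν)}
  {61} × {ξ} = {(61,ξ)}
  {62} × {ν} = {(62,ν)}
  {62} × {ξ} = {(62,ξ)}
  {61} × {ν, ξ} = {(61,ν), (61,ξ)}
  {61} × {ν, ρ} = {(61,ν), (61,ρ)}
  {61, 62} × {ν} = {(61,ν), (62,ν)}
  {61, 62} × {ξ} = {(61,ξ), (62,ξ)}
  {62} × {ν, ξ} = {(62,ν), (62,ξ)}
  {62} × {ν, ρ} = {(62,ν), (62,ρ)}
  {61} × {ν, ξ, ρ} = {(61,ν), (61,ξ), (61,ρ)}
  {62} × {ν, ξ, ρ} = {(62,ν), (62,ξ), (62,ρ)}
  {61, 62} × {ν, ξ} = {(61,ν), (61,ξ), (62,ν), (62,ξ)}
  {61, 62} × {ν, ρ} = {(61,ν), (61,ρ), (62,ν), (62,ρ)}
  {61, 62} × {ν, ξ, ρ} = {(61,ν), (61,ξ), (61,ρ), (62,ν), (62,ξ), (62,ρ)}
These 16 distinct sets form the basis B.
Close under arbitrary unions to get τ_{X×Y}; counting gives |τ_{X×Y}| = 36.


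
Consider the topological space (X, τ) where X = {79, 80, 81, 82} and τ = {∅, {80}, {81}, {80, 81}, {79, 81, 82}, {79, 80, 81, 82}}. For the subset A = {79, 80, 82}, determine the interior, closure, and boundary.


int(A) = {80}, cl(A) = {79, 80, 82}, ∂A = {79, 82}.

Closed sets in (X, τ) are complements of opens:
  closed(X, τ) = {∅, {80}, {79, 82}, {79, 80, 82}, {79, 81, 82}, {79, 80, 81, 82}}.
int(A) = ⋃ {U ∈ τ : U ⊆ A}. Opens contained in A: ∅, {80}.
Taking the union of these: int(A) = {80}.
cl(A) = ⋂ {C closed : A ⊆ C}. Closed sets containing A: {79, 80, 82}, {79, 80, 81, 82}.
Intersecting these: cl(A) = {79, 80, 82}.
∂A = cl(A) ∖ int(A) = {79, 80, 82} ∖ {80} = {79, 82}.


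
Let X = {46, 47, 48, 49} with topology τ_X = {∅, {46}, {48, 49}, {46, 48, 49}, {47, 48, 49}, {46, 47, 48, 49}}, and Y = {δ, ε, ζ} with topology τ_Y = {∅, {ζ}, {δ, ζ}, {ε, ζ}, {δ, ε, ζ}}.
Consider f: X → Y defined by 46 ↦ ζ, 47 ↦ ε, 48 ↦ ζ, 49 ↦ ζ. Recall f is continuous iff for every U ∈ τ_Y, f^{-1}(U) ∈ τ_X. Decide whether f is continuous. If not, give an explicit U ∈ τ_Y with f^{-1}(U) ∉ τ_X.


f IS continuous.

Compute f^{-1}(U) for each U ∈ τ_Y:
  U = ∅: f^{-1}(U) = ∅ ∈ τ_X ✓.
  U = {ζ}: f^{-1}(U) = {46, 48, 49} ∈ τ_X ✓.
  U = {δ, ζ}: f^{-1}(U) = {46, 48, 49} ∈ τ_X ✓.
  U = {ε, ζ}: f^{-1}(U) = {46, 47, 48, 49} ∈ τ_X ✓.
  U = {δ, ε, ζ}: f^{-1}(U) = {46, 47, 48, 49} ∈ τ_X ✓.
Every preimage lies in τ_X, so f IS continuous.


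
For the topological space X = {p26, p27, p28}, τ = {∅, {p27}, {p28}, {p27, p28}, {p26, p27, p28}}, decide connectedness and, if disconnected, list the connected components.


(X, τ) is connected.

Find clopen sets (U ∈ τ with X ∖ U ∈ τ):
  U = ∅, X ∖ U = {p26, p27, p28} — both open, so U is clopen.
  U = {p26, p27, p28}, X ∖ U = ∅ — both open, so U is clopen.
Only trivial clopens (∅ and X) exist, so (X, τ) is connected.
Compute connected components by grouping points that agree on all clopens:
  component: {p26, p27, p28}


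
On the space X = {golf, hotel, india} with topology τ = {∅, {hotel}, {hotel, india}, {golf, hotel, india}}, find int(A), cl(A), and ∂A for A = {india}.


int(A) = ∅, cl(A) = {golf, india}, ∂A = {golf, india}.

Closed sets in (X, τ) are complements of opens:
  closed(X, τ) = {∅, {golf}, {golf, india}, {golf, hotel, india}}.
int(A) = ⋃ {U ∈ τ : U ⊆ A}. Opens contained in A: ∅.
Taking the union of these: int(A) = ∅.
cl(A) = ⋂ {C closed : A ⊆ C}. Closed sets containing A: {golf, india}, {golf, hotel, india}.
Intersecting these: cl(A) = {golf, india}.
∂A = cl(A) ∖ int(A) = {golf, india} ∖ ∅ = {golf, india}.


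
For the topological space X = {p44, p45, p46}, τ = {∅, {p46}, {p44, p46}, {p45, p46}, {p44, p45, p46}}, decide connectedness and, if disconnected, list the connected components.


(X, τ) is connected.

Find clopen sets (U ∈ τ with X ∖ U ∈ τ):
  U = ∅, X ∖ U = {p44, p45, p46} — both open, so U is clopen.
  U = {p44, p45, p46}, X ∖ U = ∅ — both open, so U is clopen.
Only trivial clopens (∅ and X) exist, so (X, τ) is connected.
Compute connected components by grouping points that agree on all clopens:
  component: {p44, p45, p46}


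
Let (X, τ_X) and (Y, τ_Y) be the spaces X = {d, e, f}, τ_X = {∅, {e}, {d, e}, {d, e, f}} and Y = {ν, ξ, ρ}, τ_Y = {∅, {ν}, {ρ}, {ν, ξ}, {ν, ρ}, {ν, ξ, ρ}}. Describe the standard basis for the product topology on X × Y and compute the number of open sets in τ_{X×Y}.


Basis B = {∅ × ∅, {e} × {ν}, {e} × {ρ}, {d, e} × {ν}, {d, e} × {ρ}, {e} × {ν, ξ}, {e} × {ν, ρ}, {d, e, f} × {ν}, {d, e, f} × {ρ}, {e} × {ν, ξ, ρ}, {d, e} × {ν, ξ}, {d, e} × {ν, ρ}, {d, e} × {ν, ξ, ρ}, {d, e, f} × {ν, ξ}, {d, e, f} × {ν, ρ}, {d, e, f} × {ν, ξ, ρ}}; |τ_{X×Y}| = 40.

Enumerate products U × V with U ∈ τ_X, V ∈ τ_Y (deduplicated):
  ∅ × ∅ = {} (∅)
  {e} × {ν} = {(e,ν)}
  {e} × {ρ} = {(e,ρ)}
  {d, e} × {ν} = {(d,ν), (e,ν)}
  {d, e} × {ρ} = {(d,ρ), (e,ρ)}
  {e} × {ν, ξ} = {(e,ν), (e,ξ)}
  {e} × {ν, ρ} = {(e,ν), (e,ρ)}
  {d, e, f} × {ν} = {(d,ν), (e,ν), (f,ν)}
  {d, e, f} × {ρ} = {(d,ρ), (e,ρ), (f,ρ)}
  {e} × {ν, ξ, ρ} = {(e,ν), (e,ξ), (e,ρ)}
  {d, e} × {ν, ξ} = {(d,ν), (d,ξ), (e,ν), (e,ξ)}
  {d, e} × {ν, ρ} = {(d,ν), (d,ρ), (e,ν), (e,ρ)}
  {d, e} × {ν, ξ, ρ} = {(d,ν), (d,ξ), (d,ρ), (e,ν), (e,ξ), (e,ρ)}
  {d, e, f} × {ν, ξ} = {(d,ν), (d,ξ), (e,ν), (e,ξ), (f,ν), (f,ξ)}
  {d, e, f} × {ν, ρ} = {(d,ν), (d,ρ), (e,ν), (e,ρ), (f,ν), (f,ρ)}
  {d, e, f} × {ν, ξ, ρ} = {(d,ν), (d,ξ), (d,ρ), (e,ν), (e,ξ), (e,ρ), (f,ν), (f,ξ), (f,ρ)}
These 16 distinct sets form the basis B.
Close under arbitrary unions to get τ_{X×Y}; counting gives |τ_{X×Y}| = 40.


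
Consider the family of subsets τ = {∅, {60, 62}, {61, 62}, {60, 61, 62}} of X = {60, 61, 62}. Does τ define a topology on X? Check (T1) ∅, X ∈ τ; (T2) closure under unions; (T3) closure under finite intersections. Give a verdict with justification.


τ is NOT a topology on X.

Axiom (T1): ∅ ∈ τ? Yes; X ∈ τ? Yes.
Axiom (T2/T3): check pairwise unions and intersections of members of τ.
Counterexample for (T3): {60, 62} ∩ {61, 62} = {62} ∉ τ. Therefore τ is NOT a topology.


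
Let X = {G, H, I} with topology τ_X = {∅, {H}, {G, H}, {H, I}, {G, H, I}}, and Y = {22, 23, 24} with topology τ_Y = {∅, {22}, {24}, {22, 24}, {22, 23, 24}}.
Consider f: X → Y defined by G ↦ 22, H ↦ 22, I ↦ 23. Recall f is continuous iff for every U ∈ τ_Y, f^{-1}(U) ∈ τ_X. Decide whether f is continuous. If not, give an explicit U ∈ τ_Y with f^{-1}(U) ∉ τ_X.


f IS continuous.

Compute f^{-1}(U) for each U ∈ τ_Y:
  U = ∅: f^{-1}(U) = ∅ ∈ τ_X ✓.
  U = {22}: f^{-1}(U) = {G, H} ∈ τ_X ✓.
  U = {24}: f^{-1}(U) = ∅ ∈ τ_X ✓.
  U = {22, 24}: f^{-1}(U) = {G, H} ∈ τ_X ✓.
  U = {22, 23, 24}: f^{-1}(U) = {G, H, I} ∈ τ_X ✓.
Every preimage lies in τ_X, so f IS continuous.


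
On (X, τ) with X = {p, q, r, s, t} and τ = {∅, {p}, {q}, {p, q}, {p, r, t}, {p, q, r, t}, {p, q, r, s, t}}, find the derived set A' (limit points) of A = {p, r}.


A' = {r, s, t}

For each x ∈ X, list the open sets U ∈ τ with x ∈ U, then check whether U ∩ (A ∖ {x}) ≠ ∅ for every such U.
  x = p: open {p} ∋ x has {p} ∩ (A ∖ {p}) = ∅, so x is NOT a limit point.
  x = q: open {q} ∋ x has {q} ∩ (A ∖ {q}) = ∅, so x is NOT a limit point.
  x = r: opens ∋ x are {p, r, t}, {p, q, r, t}, {p, q, r, s, t}; each meets A ∖ {r}, so x IS a limit point.
  x = s: opens ∋ x are {p, q, r, s, t}; each meets A ∖ {s}, so x IS a limit point.
  x = t: opens ∋ x are {p, r, t}, {p, q, r, t}, {p, q, r, s, t}; each meets A ∖ {t}, so x IS a limit point.
Collecting: A' = {r, s, t}.


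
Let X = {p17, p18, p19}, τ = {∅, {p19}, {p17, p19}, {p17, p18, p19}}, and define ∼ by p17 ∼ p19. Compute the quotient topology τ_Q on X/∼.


X/∼ = {[p17=p19], [p18]}; |τ_Q| = 3.

Equivalence classes: [p17=p19], [p18].
Quotient map π: X → X/∼ sends p17 ↦ [p17=p19], p18 ↦ [p18], p19 ↦ [p17=p19].
For each subset V ⊆ X/∼, compute π^{-1}(V) ⊆ X and check whether π^{-1}(V) ∈ τ. V is open in τ_Q iff π^{-1}(V) ∈ τ.
  V = {}: π^{-1}(V) = ∅ ∈ τ ✓.
  V = {[p17=p19]}: π^{-1}(V) = {p17, p19} ∈ τ ✓.
  V = {[p18]}: π^{-1}(V) = {p18} ∉ τ ✗.
  V = {[p17=p19], [p18]}: π^{-1}(V) = {p17, p18, p19} ∈ τ ✓.
Open sets in the quotient: τ_Q = {{}, {[p17=p19]}, {[p17=p19], [p18]}} (3 elements).


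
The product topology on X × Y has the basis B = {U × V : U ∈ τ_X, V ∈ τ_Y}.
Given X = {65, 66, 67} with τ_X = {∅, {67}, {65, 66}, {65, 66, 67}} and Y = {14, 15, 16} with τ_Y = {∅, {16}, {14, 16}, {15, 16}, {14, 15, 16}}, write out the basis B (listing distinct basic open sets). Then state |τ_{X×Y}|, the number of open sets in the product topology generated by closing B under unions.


Basis B = {∅ × ∅, {67} × {16}, {65, 66} × {16}, {67} × {14, 16}, {67} × {15, 16}, {65, 66, 67} × {16}, {67} × {14, 15, 16}, {65, 66} × {14, 16}, {65, 66} × {15, 16}, {65, 66} × {14, 15, 16}, {65, 66, 67} × {14, 16}, {65, 66, 67} × {15, 16}, {65, 66, 67} × {14, 15, 16}}; |τ_{X×Y}| = 25.

Enumerate products U × V with U ∈ τ_X, V ∈ τ_Y (deduplicated):
  ∅ × ∅ = {} (∅)
  {67} × {16} = {(67,16)}
  {65, 66} × {16} = {(65,16), (66,16)}
  {67} × {14, 16} = {(67,14), (67,16)}
  {67} × {15, 16} = {(67,15), (67,16)}
  {65, 66, 67} × {16} = {(65,16), (66,16), (67,16)}
  {67} × {14, 15, 16} = {(67,14), (67,15), (67,16)}
  {65, 66} × {14, 16} = {(65,14), (65,16), (66,14), (66,16)}
  {65, 66} × {15, 16} = {(65,15), (65,16), (66,15), (66,16)}
  {65, 66} × {14, 15, 16} = {(65,14), (65,15), (65,16), (66,14), (66,15), (66,16)}
  {65, 66, 67} × {14, 16} = {(65,14), (65,16), (66,14), (66,16), (67,14), (67,16)}
  {65, 66, 67} × {15, 16} = {(65,15), (65,16), (66,15), (66,16), (67,15), (67,16)}
  {65, 66, 67} × {14, 15, 16} = {(65,14), (65,15), (65,16), (66,14), (66,15), (66,16), (67,14), (67,15), (67,16)}
These 13 distinct sets form the basis B.
Close under arbitrary unions to get τ_{X×Y}; counting gives |τ_{X×Y}| = 25.


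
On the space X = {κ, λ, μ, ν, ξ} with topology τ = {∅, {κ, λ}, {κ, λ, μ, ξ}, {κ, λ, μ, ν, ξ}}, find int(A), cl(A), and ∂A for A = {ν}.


int(A) = ∅, cl(A) = {ν}, ∂A = {ν}.

Closed sets in (X, τ) are complements of opens:
  closed(X, τ) = {∅, {ν}, {μ, ν, ξ}, {κ, λ, μ, ν, ξ}}.
int(A) = ⋃ {U ∈ τ : U ⊆ A}. Opens contained in A: ∅.
Taking the union of these: int(A) = ∅.
cl(A) = ⋂ {C closed : A ⊆ C}. Closed sets containing A: {ν}, {μ, ν, ξ}, {κ, λ, μ, ν, ξ}.
Intersecting these: cl(A) = {ν}.
∂A = cl(A) ∖ int(A) = {ν} ∖ ∅ = {ν}.


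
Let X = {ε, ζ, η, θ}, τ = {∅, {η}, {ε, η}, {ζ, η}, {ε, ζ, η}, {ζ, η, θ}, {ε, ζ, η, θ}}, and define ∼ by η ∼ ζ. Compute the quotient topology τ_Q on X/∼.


X/∼ = {[ε], [ζ=η], [θ]}; |τ_Q| = 5.

Equivalence classes: [ε], [ζ=η], [θ].
Quotient map π: X → X/∼ sends ε ↦ [ε], ζ ↦ [ζ=η], η ↦ [ζ=η], θ ↦ [θ].
For each subset V ⊆ X/∼, compute π^{-1}(V) ⊆ X and check whether π^{-1}(V) ∈ τ. V is open in τ_Q iff π^{-1}(V) ∈ τ.
  V = {}: π^{-1}(V) = ∅ ∈ τ ✓.
  V = {[ε]}: π^{-1}(V) = {ε} ∉ τ ✗.
  V = {[ζ=η]}: π^{-1}(V) = {ζ, η} ∈ τ ✓.
  V = {[ε], [ζ=η]}: π^{-1}(V) = {ε, ζ, η} ∈ τ ✓.
  V = {[θ]}: π^{-1}(V) = {θ} ∉ τ ✗.
  V = {[ε], [θ]}: π^{-1}(V) = {ε, θ} ∉ τ ✗.
  V = {[ζ=η], [θ]}: π^{-1}(V) = {ζ, η, θ} ∈ τ ✓.
  V = {[ε], [ζ=η], [θ]}: π^{-1}(V) = {ε, ζ, η, θ} ∈ τ ✓.
Open sets in the quotient: τ_Q = {{}, {[ζ=η]}, {[ε], [ζ=η]}, {[ζ=η], [θ]}, {[ε], [ζ=η], [θ]}} (5 elements).


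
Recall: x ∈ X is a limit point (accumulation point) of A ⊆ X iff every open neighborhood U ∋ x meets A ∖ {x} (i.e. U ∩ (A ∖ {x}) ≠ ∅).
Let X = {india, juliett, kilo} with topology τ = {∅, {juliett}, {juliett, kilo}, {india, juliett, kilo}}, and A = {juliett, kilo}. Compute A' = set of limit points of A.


A' = {india, kilo}

For each x ∈ X, list the open sets U ∈ τ with x ∈ U, then check whether U ∩ (A ∖ {x}) ≠ ∅ for every such U.
  x = india: opens ∋ x are {india, juliett, kilo}; each meets A ∖ {india}, so x IS a limit point.
  x = juliett: open {juliett} ∋ x has {juliett} ∩ (A ∖ {juliett}) = ∅, so x is NOT a limit point.
  x = kilo: opens ∋ x are {juliett, kilo}, {india, juliett, kilo}; each meets A ∖ {kilo}, so x IS a limit point.
Collecting: A' = {india, kilo}.


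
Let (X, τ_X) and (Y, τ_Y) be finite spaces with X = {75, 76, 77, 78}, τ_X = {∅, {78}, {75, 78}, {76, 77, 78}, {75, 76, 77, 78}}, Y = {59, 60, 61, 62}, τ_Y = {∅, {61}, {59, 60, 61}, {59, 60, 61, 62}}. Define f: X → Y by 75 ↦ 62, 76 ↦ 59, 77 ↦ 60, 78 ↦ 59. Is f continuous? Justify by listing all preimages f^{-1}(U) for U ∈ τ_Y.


f IS continuous.

Compute f^{-1}(U) for each U ∈ τ_Y:
  U = ∅: f^{-1}(U) = ∅ ∈ τ_X ✓.
  U = {61}: f^{-1}(U) = ∅ ∈ τ_X ✓.
  U = {59, 60, 61}: f^{-1}(U) = {76, 77, 78} ∈ τ_X ✓.
  U = {59, 60, 61, 62}: f^{-1}(U) = {75, 76, 77, 78} ∈ τ_X ✓.
Every preimage lies in τ_X, so f IS continuous.


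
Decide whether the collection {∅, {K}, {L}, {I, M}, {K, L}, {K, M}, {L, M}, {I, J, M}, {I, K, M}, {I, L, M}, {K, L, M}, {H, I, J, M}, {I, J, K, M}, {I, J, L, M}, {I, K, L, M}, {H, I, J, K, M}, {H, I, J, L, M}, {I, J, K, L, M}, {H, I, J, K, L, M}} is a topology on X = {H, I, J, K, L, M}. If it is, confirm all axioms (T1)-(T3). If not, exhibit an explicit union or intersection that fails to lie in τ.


τ is NOT a topology on X.

Axiom (T1): ∅ ∈ τ? Yes; X ∈ τ? Yes.
Axiom (T2/T3): check pairwise unions and intersections of members of τ.
Counterexample for (T3): {I, M} ∩ {K, M} = {M} ∉ τ. Therefore τ is NOT a topology.


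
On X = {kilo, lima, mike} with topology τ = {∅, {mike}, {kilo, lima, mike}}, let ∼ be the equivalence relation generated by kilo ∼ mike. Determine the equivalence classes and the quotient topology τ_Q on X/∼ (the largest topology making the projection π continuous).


X/∼ = {[kilo=mike], [lima]}; |τ_Q| = 2.

Equivalence classes: [kilo=mike], [lima].
Quotient map π: X → X/∼ sends kilo ↦ [kilo=mike], lima ↦ [lima], mike ↦ [kilo=mike].
For each subset V ⊆ X/∼, compute π^{-1}(V) ⊆ X and check whether π^{-1}(V) ∈ τ. V is open in τ_Q iff π^{-1}(V) ∈ τ.
  V = {}: π^{-1}(V) = ∅ ∈ τ ✓.
  V = {[kilo=mike]}: π^{-1}(V) = {kilo, mike} ∉ τ ✗.
  V = {[lima]}: π^{-1}(V) = {lima} ∉ τ ✗.
  V = {[kilo=mike], [lima]}: π^{-1}(V) = {kilo, lima, mike} ∈ τ ✓.
Open sets in the quotient: τ_Q = {{}, {[kilo=mike], [lima]}} (2 elements).


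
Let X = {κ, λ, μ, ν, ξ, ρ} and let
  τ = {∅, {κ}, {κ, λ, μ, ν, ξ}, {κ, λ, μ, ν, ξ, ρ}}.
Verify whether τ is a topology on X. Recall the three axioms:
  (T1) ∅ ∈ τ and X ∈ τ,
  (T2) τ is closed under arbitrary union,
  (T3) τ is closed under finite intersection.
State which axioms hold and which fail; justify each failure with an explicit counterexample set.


τ IS a topology on X.

Axiom (T1): ∅ ∈ τ? Yes; X ∈ τ? Yes.
Axiom (T2/T3): check pairwise unions and intersections of members of τ.
All pairwise intersections and unions checked — each lies in τ. Therefore τ satisfies (T1), (T2), (T3): it IS a topology on X.


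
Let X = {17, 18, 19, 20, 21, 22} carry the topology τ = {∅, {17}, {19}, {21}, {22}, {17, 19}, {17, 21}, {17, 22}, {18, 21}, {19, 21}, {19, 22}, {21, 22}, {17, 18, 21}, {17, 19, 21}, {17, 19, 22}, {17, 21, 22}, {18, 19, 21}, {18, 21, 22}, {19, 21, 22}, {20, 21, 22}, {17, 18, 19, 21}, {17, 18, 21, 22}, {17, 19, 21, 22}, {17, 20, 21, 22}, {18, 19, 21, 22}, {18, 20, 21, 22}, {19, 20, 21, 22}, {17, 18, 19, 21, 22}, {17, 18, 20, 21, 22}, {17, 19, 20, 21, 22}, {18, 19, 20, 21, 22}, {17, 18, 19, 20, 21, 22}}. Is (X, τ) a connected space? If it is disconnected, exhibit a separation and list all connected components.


(X, τ) is disconnected; components = [{17}, {19}, {18, 20, 21, 22}].

Find clopen sets (U ∈ τ with X ∖ U ∈ τ):
  U = ∅, X ∖ U = {17, 18, 19, 20, 21, 22} — both open, so U is clopen.
  U = {17}, X ∖ U = {18, 19, 20, 21, 22} — both open, so U is clopen.
  U = {19}, X ∖ U = {17, 18, 20, 21, 22} — both open, so U is clopen.
  U = {17, 19}, X ∖ U = {18, 20, 21, 22} — both open, so U is clopen.
  U = {18, 20, 21, 22}, X ∖ U = {17, 19} — both open, so U is clopen.
  U = {17, 18, 20, 21, 22}, X ∖ U = {19} — both open, so U is clopen.
  U = {18, 19, 20, 21, 22}, X ∖ U = {17} — both open, so U is clopen.
  U = {17, 18, 19, 20, 21, 22}, X ∖ U = ∅ — both open, so U is clopen.
Nontrivial clopen(s) exist: e.g. {18, 19, 20, 21, 22}. So (X, τ) is disconnected.
Compute connected components by grouping points that agree on all clopens:
  component: {17}
  component: {19}
  component: {18, 20, 21, 22}


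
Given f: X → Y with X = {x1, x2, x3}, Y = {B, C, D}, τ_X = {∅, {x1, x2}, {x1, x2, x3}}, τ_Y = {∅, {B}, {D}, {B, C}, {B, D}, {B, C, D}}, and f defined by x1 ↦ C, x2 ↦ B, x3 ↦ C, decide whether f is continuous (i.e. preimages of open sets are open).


f is NOT continuous.

Compute f^{-1}(U) for each U ∈ τ_Y:
  U = ∅: f^{-1}(U) = ∅ ∈ τ_X ✓.
  U = {B}: f^{-1}(U) = {x2} ∉ τ_X ✗.
  U = {D}: f^{-1}(U) = ∅ ∈ τ_X ✓.
  U = {B, C}: f^{-1}(U) = {x1, x2, x3} ∈ τ_X ✓.
  U = {B, D}: f^{-1}(U) = {x2} ∉ τ_X ✗.
  U = {B, C, D}: f^{-1}(U) = {x1, x2, x3} ∈ τ_X ✓.
Found U = {B} with f^{-1}(U) = {x2} not in τ_X. Therefore f is NOT continuous.


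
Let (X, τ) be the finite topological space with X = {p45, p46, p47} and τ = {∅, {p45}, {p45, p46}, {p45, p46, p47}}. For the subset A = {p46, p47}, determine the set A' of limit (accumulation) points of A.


A' = {p47}

For each x ∈ X, list the open sets U ∈ τ with x ∈ U, then check whether U ∩ (A ∖ {x}) ≠ ∅ for every such U.
  x = p45: open {p45} ∋ x has {p45} ∩ (A ∖ {p45}) = ∅, so x is NOT a limit point.
  x = p46: open {p45, p46} ∋ x has {p45, p46} ∩ (A ∖ {p46}) = ∅, so x is NOT a limit point.
  x = p47: opens ∋ x are {p45, p46, p47}; each meets A ∖ {p47}, so x IS a limit point.
Collecting: A' = {p47}.


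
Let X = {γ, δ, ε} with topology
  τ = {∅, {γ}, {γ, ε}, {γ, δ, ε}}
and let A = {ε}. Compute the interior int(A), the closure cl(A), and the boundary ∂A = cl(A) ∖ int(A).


int(A) = ∅, cl(A) = {δ, ε}, ∂A = {δ, ε}.

Closed sets in (X, τ) are complements of opens:
  closed(X, τ) = {∅, {δ}, {δ, ε}, {γ, δ, ε}}.
int(A) = ⋃ {U ∈ τ : U ⊆ A}. Opens contained in A: ∅.
Taking the union of these: int(A) = ∅.
cl(A) = ⋂ {C closed : A ⊆ C}. Closed sets containing A: {δ, ε}, {γ, δ, ε}.
Intersecting these: cl(A) = {δ, ε}.
∂A = cl(A) ∖ int(A) = {δ, ε} ∖ ∅ = {δ, ε}.


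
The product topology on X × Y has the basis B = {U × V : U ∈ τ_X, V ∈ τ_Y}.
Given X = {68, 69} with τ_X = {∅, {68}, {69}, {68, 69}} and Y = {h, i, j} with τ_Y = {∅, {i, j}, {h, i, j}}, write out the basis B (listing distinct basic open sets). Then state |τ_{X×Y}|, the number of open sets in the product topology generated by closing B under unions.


Basis B = {∅ × ∅, {68} × {i, j}, {69} × {i, j}, {68} × {h, i, j}, {69} × {h, i, j}, {68, 69} × {i, j}, {68, 69} × {h, i, j}}; |τ_{X×Y}| = 9.

Enumerate products U × V with U ∈ τ_X, V ∈ τ_Y (deduplicated):
  ∅ × ∅ = {} (∅)
  {68} × {i, j} = {(68,i), (68,j)}
  {69} × {i, j} = {(69,i), (69,j)}
  {68} × {h, i, j} = {(68,h), (68,i), (68,j)}
  {69} × {h, i, j} = {(69,h), (69,i), (69,j)}
  {68, 69} × {i, j} = {(68,i), (68,j), (69,i), (69,j)}
  {68, 69} × {h, i, j} = {(68,h), (68,i), (68,j), (69,h), (69,i), (69,j)}
These 7 distinct sets form the basis B.
Close under arbitrary unions to get τ_{X×Y}; counting gives |τ_{X×Y}| = 9.


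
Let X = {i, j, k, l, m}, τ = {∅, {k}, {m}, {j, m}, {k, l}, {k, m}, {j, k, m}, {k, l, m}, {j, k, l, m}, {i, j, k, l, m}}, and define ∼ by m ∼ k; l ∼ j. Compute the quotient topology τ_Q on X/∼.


X/∼ = {[i], [j=l], [k=m]}; |τ_Q| = 4.

Equivalence classes: [i], [j=l], [k=m].
Quotient map π: X → X/∼ sends i ↦ [i], j ↦ [j=l], k ↦ [k=m], l ↦ [j=l], m ↦ [k=m].
For each subset V ⊆ X/∼, compute π^{-1}(V) ⊆ X and check whether π^{-1}(V) ∈ τ. V is open in τ_Q iff π^{-1}(V) ∈ τ.
  V = {}: π^{-1}(V) = ∅ ∈ τ ✓.
  V = {[i]}: π^{-1}(V) = {i} ∉ τ ✗.
  V = {[j=l]}: π^{-1}(V) = {j, l} ∉ τ ✗.
  V = {[i], [j=l]}: π^{-1}(V) = {i, j, l} ∉ τ ✗.
  V = {[k=m]}: π^{-1}(V) = {k, m} ∈ τ ✓.
  V = {[i], [k=m]}: π^{-1}(V) = {i, k, m} ∉ τ ✗.
  V = {[j=l], [k=m]}: π^{-1}(V) = {j, k, l, m} ∈ τ ✓.
  V = {[i], [j=l], [k=m]}: π^{-1}(V) = {i, j, k, l, m} ∈ τ ✓.
Open sets in the quotient: τ_Q = {{}, {[k=m]}, {[j=l], [k=m]}, {[i], [j=l], [k=m]}} (4 elements).
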